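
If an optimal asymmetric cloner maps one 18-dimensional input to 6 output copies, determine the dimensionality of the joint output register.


Output space = H^(tensor 6) where dim(H) = 18
dim = 18^6
= 324 (after 2 factors)
= 5832 (after 3 factors)
= 104976 (after 4 factors)
= 1889568 (after 5 factors)
= 34012224 (after 6 factors)
= 34012224

34012224


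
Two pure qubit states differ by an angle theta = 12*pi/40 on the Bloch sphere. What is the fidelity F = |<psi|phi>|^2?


For states separated by angle theta on Bloch sphere:
F = cos^2(theta/2)
theta = 12*pi/40 = 0.9425
theta/2 = 0.4712
cos(theta/2) = 0.8910
F = 0.7939

0.7939


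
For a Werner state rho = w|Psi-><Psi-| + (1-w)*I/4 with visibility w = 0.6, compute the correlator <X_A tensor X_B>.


|Psi-> = (|01> - |10>)/sqrt(2)
For the pure Bell state, <X_A X_B> = -1 (Bell-state Pauli correlator).
The maximally-mixed part I/4 has tr(I/4 * P tensor P) = 0 for any traceless Pauli P.
So <X_A X_B>_rho = w * (-1) + (1 - w) * 0
= 0.6 * (-1)
= -0.6000

-0.6000


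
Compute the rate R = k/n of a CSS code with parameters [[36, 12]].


Code rate R = k/n
= 12/36
= 0.3333

0.3333


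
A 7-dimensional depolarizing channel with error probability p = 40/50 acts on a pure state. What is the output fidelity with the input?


F = (1-p) + p/d
= (1 - 0.8000) + 0.8000/7
= 0.2000 + 0.1143
= 0.3143

0.3143


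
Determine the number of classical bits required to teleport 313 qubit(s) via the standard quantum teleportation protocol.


Quantum teleportation requires 2 classical bits per qubit teleported.
313 qubit(s) -> 2 * 313 = 626 classical bits

626


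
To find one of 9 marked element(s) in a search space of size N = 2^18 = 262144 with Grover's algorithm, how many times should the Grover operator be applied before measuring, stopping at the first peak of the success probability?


After j Grover iterations the success probability is P(j) = sin^2((2j+1)*theta), where sin(theta) = sqrt(k/N).
N = 2^18 = 262144, k = 9
sin(theta) = sqrt(k/N) = 0.005859375
theta = arcsin(sqrt(k/N)) = 0.005859408528 rad
P(j) reaches its first maximum when (2j+1)*theta is as close as possible to pi/2, i.e. j = round(pi/(4*theta) - 1/2).
pi/(4*theta) - 1/2 = 133.5405
(For comparison, the common estimate pi/4 * sqrt(N/k) = 134.0413; the exact maximiser is used here.)
Optimal iterations = 134

134


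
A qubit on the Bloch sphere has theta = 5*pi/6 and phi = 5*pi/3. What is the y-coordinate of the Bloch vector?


theta = 2.6180, phi = 5.2360
r_y = sin(theta)*sin(phi) = 0.5000 * -0.8660
r_y = -0.4330

-0.4330


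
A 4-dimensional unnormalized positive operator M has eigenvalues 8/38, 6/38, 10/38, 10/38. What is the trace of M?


tr(M) = sum of eigenvalues
= 8/38 + 6/38 + 10/38 + 10/38
= 34/38
= 0.8947

0.8947


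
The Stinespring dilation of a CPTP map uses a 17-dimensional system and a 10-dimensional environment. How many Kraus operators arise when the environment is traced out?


Tracing out the environment in an orthonormal basis {|i>_E} gives Kraus operators K_i = <i|_E U |0>_E.
Number of Kraus operators = dim(H_env) = d_env
= 10

10


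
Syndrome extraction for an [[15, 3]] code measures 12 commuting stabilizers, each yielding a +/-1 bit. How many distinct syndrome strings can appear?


Each stabilizer generator gives a binary (+1 or -1) measurement outcome.
With 12 independent generators:
Total syndromes = 2^12
= 4096

4096


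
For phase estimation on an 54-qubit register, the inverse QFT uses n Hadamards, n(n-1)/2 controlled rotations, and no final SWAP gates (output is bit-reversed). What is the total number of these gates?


Hadamard gates: 54
Controlled rotations: n*(n-1)/2 = 54*53/2 = 1431
SWAP gates: 0 (omitted)
Total = 54 + 1431
= 1485

1485


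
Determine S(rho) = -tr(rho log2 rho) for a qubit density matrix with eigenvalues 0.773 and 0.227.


S = -p*log2(p) - (1-p)*log2(1-p)
p = 0.7730, 1-p = 0.2270
= -0.7730 * log2(0.7730) - 0.2270 * log2(0.2270)
= -(-0.2871) - (-0.4856)
= 0.7727

0.7727


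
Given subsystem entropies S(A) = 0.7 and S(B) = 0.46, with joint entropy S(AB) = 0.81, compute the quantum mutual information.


I(A:B) = S(A) + S(B) - S(AB)
= 0.7 + 0.46 - 0.81
= 0.3500

0.3500


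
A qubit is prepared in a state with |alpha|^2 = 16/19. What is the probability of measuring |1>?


|alpha|^2 = 16/19 = 0.8421
|beta|^2 = 1 - 16/19 = 3/19 = 0.1579
P(|1>) = |beta|^2 = 0.1579

0.1579


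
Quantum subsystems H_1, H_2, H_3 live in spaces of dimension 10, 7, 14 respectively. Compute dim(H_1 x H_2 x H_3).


dim(H_1 x H_2 x H_3) = 10 * 7 * 14
= 70 * 14
= 980

980


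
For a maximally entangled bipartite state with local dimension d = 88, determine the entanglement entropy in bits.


For a maximally entangled state in d x d:
S = log2(d) = log2(88)
= 6.4594

6.4594


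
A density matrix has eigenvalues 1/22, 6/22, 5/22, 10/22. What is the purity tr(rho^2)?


tr(rho^2) = sum of eigenvalues squared
= (1/22)^2 + (6/22)^2 + (5/22)^2 + (10/22)^2
= (1 + 36 + 25 + 100) / 484
= 162/484
= 0.3347

0.3347


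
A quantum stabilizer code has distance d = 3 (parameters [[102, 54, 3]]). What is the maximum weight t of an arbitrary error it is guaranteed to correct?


Code parameters: [[102, 54, 3]], distance d = 3.
Number of correctable errors = floor((d-1)/2)
= floor((3 - 1)/2)
= floor(2/2)
= 1

1


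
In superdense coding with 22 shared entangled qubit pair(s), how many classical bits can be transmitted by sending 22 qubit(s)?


Superdense coding allows 2 classical bits per shared entangled pair.
22 pair(s) -> 2 * 22 = 44 classical bits

44


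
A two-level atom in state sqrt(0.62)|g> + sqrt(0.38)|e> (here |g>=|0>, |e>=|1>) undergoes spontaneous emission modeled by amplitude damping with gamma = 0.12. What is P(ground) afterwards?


For amplitude damping with parameter gamma on state sqrt(a)|0> + sqrt(b)|1>:
alpha^2 = 0.62, beta^2 = 0.38
P(|0>) = alpha^2 + gamma * beta^2
= 0.62 + 0.12 * 0.38
= 0.62 + 0.0456
= 0.6656

0.6656


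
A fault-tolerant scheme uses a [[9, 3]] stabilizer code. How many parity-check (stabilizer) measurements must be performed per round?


For an [[n,k]] stabilizer code:
Number of stabilizer generators = n - k
= 9 - 3
= 6

6


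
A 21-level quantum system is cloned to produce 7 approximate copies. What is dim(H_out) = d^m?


Output space = H^(tensor 7) where dim(H) = 21
dim = 21^7
= 441 (after 2 factors)
= 9261 (after 3 factors)
= 194481 (after 4 factors)
= 4084101 (after 5 factors)
= 85766121 (after 6 factors)
= 1801088541 (after 7 factors)
= 1801088541

1801088541


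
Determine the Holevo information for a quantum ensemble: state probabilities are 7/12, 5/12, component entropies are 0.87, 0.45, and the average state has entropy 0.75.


chi = S(rho) - sum_i p_i * S(rho_i)
Weighted entropy = 7/12 * 0.87 + 5/12 * 0.45
= 0.6950
chi = 0.75 - 0.6950
= 0.0550

0.0550


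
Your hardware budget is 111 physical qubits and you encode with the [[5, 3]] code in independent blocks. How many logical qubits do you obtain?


Each code block uses 5 physical qubits for 3 logical qubit(s).
Number of complete blocks = floor(111 / 5) = 22
Logical qubits = 22 * 3
= 66

66


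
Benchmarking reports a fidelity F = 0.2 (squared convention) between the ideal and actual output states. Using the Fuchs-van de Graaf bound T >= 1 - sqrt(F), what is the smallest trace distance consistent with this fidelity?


Fuchs-van de Graaf (squared-fidelity convention): 1 - sqrt(F) <= T <= sqrt(1 - F).
Lower bound: T >= 1 - sqrt(F)
sqrt(F) = sqrt(0.2) = 0.4472
T >= 1 - 0.4472
T >= 0.5528

0.5528


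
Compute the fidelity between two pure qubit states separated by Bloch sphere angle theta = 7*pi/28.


For states separated by angle theta on Bloch sphere:
F = cos^2(theta/2)
theta = 7*pi/28 = 0.7854
theta/2 = 0.3927
cos(theta/2) = 0.9239
F = 0.8536

0.8536


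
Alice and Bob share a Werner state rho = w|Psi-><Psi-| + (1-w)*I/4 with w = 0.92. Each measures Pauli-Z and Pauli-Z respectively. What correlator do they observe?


|Psi-> = (|01> - |10>)/sqrt(2)
For the pure Bell state, <Z_A Z_B> = -1 (Bell-state Pauli correlator).
The maximally-mixed part I/4 has tr(I/4 * P tensor P) = 0 for any traceless Pauli P.
So <Z_A Z_B>_rho = w * (-1) + (1 - w) * 0
= 0.92 * (-1)
= -0.9200

-0.9200


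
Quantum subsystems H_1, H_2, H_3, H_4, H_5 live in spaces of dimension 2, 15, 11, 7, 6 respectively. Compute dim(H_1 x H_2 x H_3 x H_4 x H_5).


dim(H_1 x H_2 x H_3 x H_4 x H_5) = 2 * 15 * 11 * 7 * 6
= 30 * 11 * 7 * 6
= 330 * 7 * 6
= 2310 * 6
= 13860

13860


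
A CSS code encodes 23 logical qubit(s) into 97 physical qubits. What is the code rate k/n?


Code rate R = k/n
= 23/97
= 0.2371

0.2371


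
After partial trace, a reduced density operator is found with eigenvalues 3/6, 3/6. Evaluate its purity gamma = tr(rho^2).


tr(rho^2) = sum of eigenvalues squared
= (3/6)^2 + (3/6)^2
= (9 + 9) / 36
= 18/36
= 0.5000

0.5000


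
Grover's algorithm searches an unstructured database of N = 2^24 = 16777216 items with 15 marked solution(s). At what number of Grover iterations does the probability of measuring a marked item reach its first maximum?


After j Grover iterations the success probability is P(j) = sin^2((2j+1)*theta), where sin(theta) = sqrt(k/N).
N = 2^24 = 16777216, k = 15
sin(theta) = sqrt(k/N) = 0.0009455525748
theta = arcsin(sqrt(k/N)) = 0.0009455527157 rad
P(j) reaches its first maximum when (2j+1)*theta is as close as possible to pi/2, i.e. j = round(pi/(4*theta) - 1/2).
pi/(4*theta) - 1/2 = 830.1233
(For comparison, the common estimate pi/4 * sqrt(N/k) = 830.6235; the exact maximiser is used here.)
Optimal iterations = 830

830


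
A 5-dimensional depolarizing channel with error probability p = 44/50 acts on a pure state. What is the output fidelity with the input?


F = (1-p) + p/d
= (1 - 0.8800) + 0.8800/5
= 0.1200 + 0.1760
= 0.2960

0.2960


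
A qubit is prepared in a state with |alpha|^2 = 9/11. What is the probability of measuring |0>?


|alpha|^2 = 9/11 = 0.8182
|beta|^2 = 1 - 9/11 = 2/11 = 0.1818
P(|0>) = |alpha|^2 = 0.8182

0.8182


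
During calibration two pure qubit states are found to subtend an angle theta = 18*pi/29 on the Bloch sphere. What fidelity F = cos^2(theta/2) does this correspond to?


For states separated by angle theta on Bloch sphere:
F = cos^2(theta/2)
theta = 18*pi/29 = 1.9500
theta/2 = 0.9750
cos(theta/2) = 0.5612
F = 0.3149

0.3149


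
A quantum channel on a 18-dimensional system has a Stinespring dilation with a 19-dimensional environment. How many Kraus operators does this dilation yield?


Tracing out the environment in an orthonormal basis {|i>_E} gives Kraus operators K_i = <i|_E U |0>_E.
Number of Kraus operators = dim(H_env) = d_env
= 19

19


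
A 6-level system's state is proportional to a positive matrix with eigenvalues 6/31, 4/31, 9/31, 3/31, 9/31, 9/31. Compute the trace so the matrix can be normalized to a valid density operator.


tr(M) = sum of eigenvalues
= 6/31 + 4/31 + 9/31 + 3/31 + 9/31 + 9/31
= 40/31
= 1.2903

1.2903


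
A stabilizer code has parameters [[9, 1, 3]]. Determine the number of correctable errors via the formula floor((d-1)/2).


Code parameters: [[9, 1, 3]], distance d = 3.
Number of correctable errors = floor((d-1)/2)
= floor((3 - 1)/2)
= floor(2/2)
= 1

1


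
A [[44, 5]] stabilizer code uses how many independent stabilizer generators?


For an [[n,k]] stabilizer code:
Number of stabilizer generators = n - k
= 44 - 5
= 39

39


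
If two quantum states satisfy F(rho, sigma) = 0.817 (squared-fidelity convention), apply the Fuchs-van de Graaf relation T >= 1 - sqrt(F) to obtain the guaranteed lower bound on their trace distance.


Fuchs-van de Graaf (squared-fidelity convention): 1 - sqrt(F) <= T <= sqrt(1 - F).
Lower bound: T >= 1 - sqrt(F)
sqrt(F) = sqrt(0.817) = 0.9039
T >= 1 - 0.9039
T >= 0.0961

0.0961


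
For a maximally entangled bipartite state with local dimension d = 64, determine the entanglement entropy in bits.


For a maximally entangled state in d x d:
S = log2(d) = log2(64)
= 6.0000

6.0000


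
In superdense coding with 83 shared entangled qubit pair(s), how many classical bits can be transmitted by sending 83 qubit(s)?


Superdense coding allows 2 classical bits per shared entangled pair.
83 pair(s) -> 2 * 83 = 166 classical bits

166


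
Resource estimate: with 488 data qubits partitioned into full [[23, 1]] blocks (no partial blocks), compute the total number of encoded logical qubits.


Each code block uses 23 physical qubits for 1 logical qubit(s).
Number of complete blocks = floor(488 / 23) = 21
Logical qubits = 21 * 1
= 21

21


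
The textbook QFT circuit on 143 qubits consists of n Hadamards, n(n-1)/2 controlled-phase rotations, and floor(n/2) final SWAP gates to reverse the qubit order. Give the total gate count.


Hadamard gates: 143
Controlled rotations: n*(n-1)/2 = 143*142/2 = 10153
SWAP gates: floor(n/2) = floor(143/2) = 71
Total = 143 + 10153 + 71
= 10367

10367


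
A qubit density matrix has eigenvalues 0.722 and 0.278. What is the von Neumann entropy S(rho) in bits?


S = -p*log2(p) - (1-p)*log2(1-p)
p = 0.7220, 1-p = 0.2780
= -0.7220 * log2(0.7220) - 0.2780 * log2(0.2780)
= -(-0.3393) - (-0.5134)
= 0.8527

0.8527


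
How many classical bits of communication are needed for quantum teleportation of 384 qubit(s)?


Quantum teleportation requires 2 classical bits per qubit teleported.
384 qubit(s) -> 2 * 384 = 768 classical bits

768


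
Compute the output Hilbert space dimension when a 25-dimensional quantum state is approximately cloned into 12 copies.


Output space = H^(tensor 12) where dim(H) = 25
dim = 25^12
= 625 (after 2 factors)
= 15625 (after 3 factors)
= 390625 (after 4 factors)
= 9765625 (after 5 factors)
= 244140625 (after 6 factors)
= 6103515625 (after 7 factors)
= 152587890625 (after 8 factors)
= 3814697265625 (after 9 factors)
= 95367431640625 (after 10 factors)
= 2384185791015625 (after 11 factors)
= 59604644775390625 (after 12 factors)
= 59604644775390625

59604644775390625


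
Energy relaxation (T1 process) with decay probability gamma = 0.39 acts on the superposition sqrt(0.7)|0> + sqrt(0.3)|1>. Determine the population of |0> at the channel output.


For amplitude damping with parameter gamma on state sqrt(a)|0> + sqrt(b)|1>:
alpha^2 = 0.7, beta^2 = 0.3
P(|0>) = alpha^2 + gamma * beta^2
= 0.7 + 0.39 * 0.3
= 0.7 + 0.1170
= 0.8170

0.8170


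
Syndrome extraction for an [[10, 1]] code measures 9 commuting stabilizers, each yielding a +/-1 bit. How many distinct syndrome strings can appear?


Each stabilizer generator gives a binary (+1 or -1) measurement outcome.
With 9 independent generators:
Total syndromes = 2^9
= 512

512


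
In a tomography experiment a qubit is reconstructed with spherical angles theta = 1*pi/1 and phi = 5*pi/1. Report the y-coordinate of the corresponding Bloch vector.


theta = 3.1416, phi = 15.7080
r_y = sin(theta)*sin(phi) = 0.0000 * 0.0000
r_y = 0.0000

0.0000


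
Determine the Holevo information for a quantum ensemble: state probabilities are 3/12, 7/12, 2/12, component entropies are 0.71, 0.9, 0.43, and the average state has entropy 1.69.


chi = S(rho) - sum_i p_i * S(rho_i)
Weighted entropy = 3/12 * 0.71 + 7/12 * 0.9 + 2/12 * 0.43
= 0.7742
chi = 1.69 - 0.7742
= 0.9158

0.9158


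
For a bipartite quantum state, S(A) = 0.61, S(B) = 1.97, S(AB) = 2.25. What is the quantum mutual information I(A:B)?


I(A:B) = S(A) + S(B) - S(AB)
= 0.61 + 1.97 - 2.25
= 0.3300

0.3300


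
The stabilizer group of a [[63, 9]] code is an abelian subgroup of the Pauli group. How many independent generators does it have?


For an [[n,k]] stabilizer code:
Number of stabilizer generators = n - k
= 63 - 9
= 54

54


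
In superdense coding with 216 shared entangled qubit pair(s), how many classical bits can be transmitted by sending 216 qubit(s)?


Superdense coding allows 2 classical bits per shared entangled pair.
216 pair(s) -> 2 * 216 = 432 classical bits

432


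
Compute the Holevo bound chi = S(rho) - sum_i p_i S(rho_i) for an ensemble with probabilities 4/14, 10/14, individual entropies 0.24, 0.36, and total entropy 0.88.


chi = S(rho) - sum_i p_i * S(rho_i)
Weighted entropy = 4/14 * 0.24 + 10/14 * 0.36
= 0.3257
chi = 0.88 - 0.3257
= 0.5543

0.5543


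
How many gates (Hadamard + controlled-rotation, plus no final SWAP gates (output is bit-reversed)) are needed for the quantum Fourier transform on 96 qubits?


Hadamard gates: 96
Controlled rotations: n*(n-1)/2 = 96*95/2 = 4560
SWAP gates: 0 (omitted)
Total = 96 + 4560
= 4656

4656


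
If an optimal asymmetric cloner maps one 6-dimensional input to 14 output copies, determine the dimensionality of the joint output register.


Output space = H^(tensor 14) where dim(H) = 6
dim = 6^14
= 36 (after 2 factors)
= 216 (after 3 factors)
= 1296 (after 4 factors)
= 7776 (after 5 factors)
= 46656 (after 6 factors)
= 279936 (after 7 factors)
= 1679616 (after 8 factors)
= 10077696 (after 9 factors)
= 60466176 (after 10 factors)
= 362797056 (after 11 factors)
= 2176782336 (after 12 factors)
= 13060694016 (after 13 factors)
= 78364164096 (after 14 factors)
= 78364164096

78364164096


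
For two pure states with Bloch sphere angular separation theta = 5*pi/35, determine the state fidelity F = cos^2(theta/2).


For states separated by angle theta on Bloch sphere:
F = cos^2(theta/2)
theta = 5*pi/35 = 0.4488
theta/2 = 0.2244
cos(theta/2) = 0.9749
F = 0.9505

0.9505


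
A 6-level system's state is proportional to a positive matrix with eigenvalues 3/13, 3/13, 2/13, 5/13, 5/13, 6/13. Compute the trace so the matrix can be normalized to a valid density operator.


tr(M) = sum of eigenvalues
= 3/13 + 3/13 + 2/13 + 5/13 + 5/13 + 6/13
= 24/13
= 1.8462

1.8462


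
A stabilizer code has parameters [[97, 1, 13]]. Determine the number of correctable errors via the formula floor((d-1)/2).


Code parameters: [[97, 1, 13]], distance d = 13.
Number of correctable errors = floor((d-1)/2)
= floor((13 - 1)/2)
= floor(12/2)
= 6

6


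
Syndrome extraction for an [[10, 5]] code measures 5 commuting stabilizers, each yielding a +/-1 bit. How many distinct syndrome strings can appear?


Each stabilizer generator gives a binary (+1 or -1) measurement outcome.
With 5 independent generators:
Total syndromes = 2^5
= 32

32


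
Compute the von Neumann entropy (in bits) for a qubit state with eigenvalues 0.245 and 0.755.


S = -p*log2(p) - (1-p)*log2(1-p)
p = 0.2450, 1-p = 0.7550
= -0.2450 * log2(0.2450) - 0.7550 * log2(0.7550)
= -(-0.4971) - (-0.3061)
= 0.8033

0.8033


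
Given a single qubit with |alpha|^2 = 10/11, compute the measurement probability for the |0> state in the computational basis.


|alpha|^2 = 10/11 = 0.9091
|beta|^2 = 1 - 10/11 = 1/11 = 0.0909
P(|0>) = |alpha|^2 = 0.9091

0.9091


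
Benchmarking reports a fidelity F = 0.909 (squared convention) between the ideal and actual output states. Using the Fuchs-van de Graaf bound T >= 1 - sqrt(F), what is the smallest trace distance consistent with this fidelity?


Fuchs-van de Graaf (squared-fidelity convention): 1 - sqrt(F) <= T <= sqrt(1 - F).
Lower bound: T >= 1 - sqrt(F)
sqrt(F) = sqrt(0.909) = 0.9534
T >= 1 - 0.9534
T >= 0.0466

0.0466


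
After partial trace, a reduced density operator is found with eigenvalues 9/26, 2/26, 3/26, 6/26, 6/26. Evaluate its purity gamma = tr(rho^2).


tr(rho^2) = sum of eigenvalues squared
= (9/26)^2 + (2/26)^2 + (3/26)^2 + (6/26)^2 + (6/26)^2
= (81 + 4 + 9 + 36 + 36) / 676
= 166/676
= 0.2456

0.2456


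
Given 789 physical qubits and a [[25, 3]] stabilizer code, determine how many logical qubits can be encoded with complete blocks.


Each code block uses 25 physical qubits for 3 logical qubit(s).
Number of complete blocks = floor(789 / 25) = 31
Logical qubits = 31 * 3
= 93

93


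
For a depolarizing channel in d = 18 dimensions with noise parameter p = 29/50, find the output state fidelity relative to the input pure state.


F = (1-p) + p/d
= (1 - 0.5800) + 0.5800/18
= 0.4200 + 0.0322
= 0.4522

0.4522


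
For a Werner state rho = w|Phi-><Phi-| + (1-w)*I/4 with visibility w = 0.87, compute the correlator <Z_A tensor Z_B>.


|Phi-> = (|00> - |11>)/sqrt(2)
For the pure Bell state, <Z_A Z_B> = +1 (Bell-state Pauli correlator).
The maximally-mixed part I/4 has tr(I/4 * P tensor P) = 0 for any traceless Pauli P.
So <Z_A Z_B>_rho = w * (+1) + (1 - w) * 0
= 0.87 * (+1)
= 0.8700

0.8700


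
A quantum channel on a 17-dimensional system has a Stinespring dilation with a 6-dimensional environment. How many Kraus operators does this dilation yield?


Tracing out the environment in an orthonormal basis {|i>_E} gives Kraus operators K_i = <i|_E U |0>_E.
Number of Kraus operators = dim(H_env) = d_env
= 6

6


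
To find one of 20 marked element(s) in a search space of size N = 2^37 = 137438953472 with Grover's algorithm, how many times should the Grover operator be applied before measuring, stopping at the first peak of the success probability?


After j Grover iterations the success probability is P(j) = sin^2((2j+1)*theta), where sin(theta) = sqrt(k/N).
N = 2^37 = 137438953472, k = 20
sin(theta) = sqrt(k/N) = 1.206313194e-05
theta = arcsin(sqrt(k/N)) = 1.206313194e-05 rad
P(j) reaches its first maximum when (2j+1)*theta is as close as possible to pi/2, i.e. j = round(pi/(4*theta) - 1/2).
pi/(4*theta) - 1/2 = 65106.8177
(For comparison, the common estimate pi/4 * sqrt(N/k) = 65107.3177; the exact maximiser is used here.)
Optimal iterations = 65107

65107


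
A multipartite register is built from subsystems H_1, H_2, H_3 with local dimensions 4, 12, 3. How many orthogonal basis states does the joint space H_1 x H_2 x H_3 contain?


dim(H_1 x H_2 x H_3) = 4 * 12 * 3
= 48 * 3
= 144

144


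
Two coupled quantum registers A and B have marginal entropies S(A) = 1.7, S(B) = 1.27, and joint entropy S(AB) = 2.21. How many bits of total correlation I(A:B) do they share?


I(A:B) = S(A) + S(B) - S(AB)
= 1.7 + 1.27 - 2.21
= 0.7600

0.7600


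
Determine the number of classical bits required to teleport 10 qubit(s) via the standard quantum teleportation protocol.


Quantum teleportation requires 2 classical bits per qubit teleported.
10 qubit(s) -> 2 * 10 = 20 classical bits

20


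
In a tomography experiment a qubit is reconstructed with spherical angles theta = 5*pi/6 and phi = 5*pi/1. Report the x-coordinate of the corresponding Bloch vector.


theta = 2.6180, phi = 15.7080
r_x = sin(theta)*cos(phi) = 0.5000 * -1.0000
r_x = -0.5000

-0.5000


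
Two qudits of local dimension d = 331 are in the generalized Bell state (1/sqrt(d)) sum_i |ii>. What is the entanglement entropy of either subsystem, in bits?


For a maximally entangled state in d x d:
S = log2(d) = log2(331)
= 8.3707

8.3707


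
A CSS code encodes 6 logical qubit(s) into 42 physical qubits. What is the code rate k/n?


Code rate R = k/n
= 6/42
= 0.1429

0.1429


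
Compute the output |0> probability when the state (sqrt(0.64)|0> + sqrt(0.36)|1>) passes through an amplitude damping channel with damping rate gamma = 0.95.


For amplitude damping with parameter gamma on state sqrt(a)|0> + sqrt(b)|1>:
alpha^2 = 0.64, beta^2 = 0.36
P(|0>) = alpha^2 + gamma * beta^2
= 0.64 + 0.95 * 0.36
= 0.64 + 0.3420
= 0.9820

0.9820


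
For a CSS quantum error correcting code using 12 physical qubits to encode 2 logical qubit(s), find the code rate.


Code rate R = k/n
= 2/12
= 0.1667

0.1667


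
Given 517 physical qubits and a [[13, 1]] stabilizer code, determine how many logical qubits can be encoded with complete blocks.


Each code block uses 13 physical qubits for 1 logical qubit(s).
Number of complete blocks = floor(517 / 13) = 39
Logical qubits = 39 * 1
= 39

39


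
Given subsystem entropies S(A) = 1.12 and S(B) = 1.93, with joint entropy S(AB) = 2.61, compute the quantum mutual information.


I(A:B) = S(A) + S(B) - S(AB)
= 1.12 + 1.93 - 2.61
= 0.4400

0.4400


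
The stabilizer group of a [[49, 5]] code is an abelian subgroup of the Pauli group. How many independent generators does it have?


For an [[n,k]] stabilizer code:
Number of stabilizer generators = n - k
= 49 - 5
= 44

44


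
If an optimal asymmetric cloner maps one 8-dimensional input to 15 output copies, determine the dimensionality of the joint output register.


Output space = H^(tensor 15) where dim(H) = 8
dim = 8^15
= 64 (after 2 factors)
= 512 (after 3 factors)
= 4096 (after 4 factors)
= 32768 (after 5 factors)
= 262144 (after 6 factors)
= 2097152 (after 7 factors)
= 16777216 (after 8 factors)
= 134217728 (after 9 factors)
= 1073741824 (after 10 factors)
= 8589934592 (after 11 factors)
= 68719476736 (after 12 factors)
= 549755813888 (after 13 factors)
= 4398046511104 (after 14 factors)
= 35184372088832 (after 15 factors)
= 35184372088832

35184372088832


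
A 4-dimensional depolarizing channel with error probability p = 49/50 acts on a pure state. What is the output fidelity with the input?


F = (1-p) + p/d
= (1 - 0.9800) + 0.9800/4
= 0.0200 + 0.2450
= 0.2650

0.2650


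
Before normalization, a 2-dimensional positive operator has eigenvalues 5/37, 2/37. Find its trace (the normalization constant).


tr(M) = sum of eigenvalues
= 5/37 + 2/37
= 7/37
= 0.1892

0.1892


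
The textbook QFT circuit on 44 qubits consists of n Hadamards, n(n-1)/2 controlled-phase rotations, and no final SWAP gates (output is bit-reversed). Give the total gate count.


Hadamard gates: 44
Controlled rotations: n*(n-1)/2 = 44*43/2 = 946
SWAP gates: 0 (omitted)
Total = 44 + 946
= 990

990


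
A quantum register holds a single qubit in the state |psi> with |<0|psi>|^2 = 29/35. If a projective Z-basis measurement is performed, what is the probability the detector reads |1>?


|alpha|^2 = 29/35 = 0.8286
|beta|^2 = 1 - 29/35 = 6/35 = 0.1714
P(|1>) = |beta|^2 = 0.1714

0.1714


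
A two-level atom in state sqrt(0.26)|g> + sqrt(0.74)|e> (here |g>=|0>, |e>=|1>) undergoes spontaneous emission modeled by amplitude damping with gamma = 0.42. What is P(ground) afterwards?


For amplitude damping with parameter gamma on state sqrt(a)|0> + sqrt(b)|1>:
alpha^2 = 0.26, beta^2 = 0.74
P(|0>) = alpha^2 + gamma * beta^2
= 0.26 + 0.42 * 0.74
= 0.26 + 0.3108
= 0.5708

0.5708


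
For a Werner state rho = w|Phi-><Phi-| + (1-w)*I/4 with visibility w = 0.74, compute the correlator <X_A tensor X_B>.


|Phi-> = (|00> - |11>)/sqrt(2)
For the pure Bell state, <X_A X_B> = -1 (Bell-state Pauli correlator).
The maximally-mixed part I/4 has tr(I/4 * P tensor P) = 0 for any traceless Pauli P.
So <X_A X_B>_rho = w * (-1) + (1 - w) * 0
= 0.74 * (-1)
= -0.7400

-0.7400


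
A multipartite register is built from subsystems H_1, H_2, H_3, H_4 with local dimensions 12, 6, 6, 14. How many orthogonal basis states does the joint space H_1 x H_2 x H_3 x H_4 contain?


dim(H_1 x H_2 x H_3 x H_4) = 12 * 6 * 6 * 14
= 72 * 6 * 14
= 432 * 14
= 6048

6048


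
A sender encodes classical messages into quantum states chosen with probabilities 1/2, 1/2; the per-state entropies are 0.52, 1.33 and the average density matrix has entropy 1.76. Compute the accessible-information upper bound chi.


chi = S(rho) - sum_i p_i * S(rho_i)
Weighted entropy = 1/2 * 0.52 + 1/2 * 1.33
= 0.9250
chi = 1.76 - 0.9250
= 0.8350

0.8350


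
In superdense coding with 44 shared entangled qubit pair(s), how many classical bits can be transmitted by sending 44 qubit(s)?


Superdense coding allows 2 classical bits per shared entangled pair.
44 pair(s) -> 2 * 44 = 88 classical bits

88


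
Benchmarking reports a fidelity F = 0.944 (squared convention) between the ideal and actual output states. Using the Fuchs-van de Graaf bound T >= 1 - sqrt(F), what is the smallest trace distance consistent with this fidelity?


Fuchs-van de Graaf (squared-fidelity convention): 1 - sqrt(F) <= T <= sqrt(1 - F).
Lower bound: T >= 1 - sqrt(F)
sqrt(F) = sqrt(0.944) = 0.9716
T >= 1 - 0.9716
T >= 0.0284

0.0284


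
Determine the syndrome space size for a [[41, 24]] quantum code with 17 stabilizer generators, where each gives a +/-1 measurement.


Each stabilizer generator gives a binary (+1 or -1) measurement outcome.
With 17 independent generators:
Total syndromes = 2^17
= 131072

131072


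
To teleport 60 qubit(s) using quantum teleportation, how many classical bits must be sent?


Quantum teleportation requires 2 classical bits per qubit teleported.
60 qubit(s) -> 2 * 60 = 120 classical bits

120


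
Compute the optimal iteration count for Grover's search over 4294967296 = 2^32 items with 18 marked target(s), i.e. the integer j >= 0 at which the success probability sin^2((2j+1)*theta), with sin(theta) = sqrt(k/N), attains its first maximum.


After j Grover iterations the success probability is P(j) = sin^2((2j+1)*theta), where sin(theta) = sqrt(k/N).
N = 2^32 = 4294967296, k = 18
sin(theta) = sqrt(k/N) = 6.473755931e-05
theta = arcsin(sqrt(k/N)) = 6.473755936e-05 rad
P(j) reaches its first maximum when (2j+1)*theta is as close as possible to pi/2, i.e. j = round(pi/(4*theta) - 1/2).
pi/(4*theta) - 1/2 = 12131.5323
(For comparison, the common estimate pi/4 * sqrt(N/k) = 12132.0323; the exact maximiser is used here.)
Optimal iterations = 12132

12132


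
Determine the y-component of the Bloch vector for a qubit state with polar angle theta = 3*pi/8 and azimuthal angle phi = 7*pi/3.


theta = 1.1781, phi = 7.3304
r_y = sin(theta)*sin(phi) = 0.9239 * 0.8660
r_y = 0.8001

0.8001


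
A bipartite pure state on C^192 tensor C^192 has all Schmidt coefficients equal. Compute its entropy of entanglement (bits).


For a maximally entangled state in d x d:
S = log2(d) = log2(192)
= 7.5850

7.5850


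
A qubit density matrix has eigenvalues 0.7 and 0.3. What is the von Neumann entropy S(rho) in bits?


S = -p*log2(p) - (1-p)*log2(1-p)
p = 0.7000, 1-p = 0.3000
= -0.7000 * log2(0.7000) - 0.3000 * log2(0.3000)
= -(-0.3602) - (-0.5211)
= 0.8813

0.8813


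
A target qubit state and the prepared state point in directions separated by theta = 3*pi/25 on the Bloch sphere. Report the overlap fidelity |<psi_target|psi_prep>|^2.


For states separated by angle theta on Bloch sphere:
F = cos^2(theta/2)
theta = 3*pi/25 = 0.3770
theta/2 = 0.1885
cos(theta/2) = 0.9823
F = 0.9649

0.9649


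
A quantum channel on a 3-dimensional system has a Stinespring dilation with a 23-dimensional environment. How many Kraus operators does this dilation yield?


Tracing out the environment in an orthonormal basis {|i>_E} gives Kraus operators K_i = <i|_E U |0>_E.
Number of Kraus operators = dim(H_env) = d_env
= 23

23


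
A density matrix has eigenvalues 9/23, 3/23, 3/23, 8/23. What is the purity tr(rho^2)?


tr(rho^2) = sum of eigenvalues squared
= (9/23)^2 + (3/23)^2 + (3/23)^2 + (8/23)^2
= (81 + 9 + 9 + 64) / 529
= 163/529
= 0.3081

0.3081


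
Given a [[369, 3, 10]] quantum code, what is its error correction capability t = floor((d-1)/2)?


Code parameters: [[369, 3, 10]], distance d = 10.
Number of correctable errors = floor((d-1)/2)
= floor((10 - 1)/2)
= floor(9/2)
= 4

4


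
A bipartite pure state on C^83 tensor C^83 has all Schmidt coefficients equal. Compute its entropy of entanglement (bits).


For a maximally entangled state in d x d:
S = log2(d) = log2(83)
= 6.3750

6.3750


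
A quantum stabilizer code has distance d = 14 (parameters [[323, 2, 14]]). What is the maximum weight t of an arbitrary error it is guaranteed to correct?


Code parameters: [[323, 2, 14]], distance d = 14.
Number of correctable errors = floor((d-1)/2)
= floor((14 - 1)/2)
= floor(13/2)
= 6

6


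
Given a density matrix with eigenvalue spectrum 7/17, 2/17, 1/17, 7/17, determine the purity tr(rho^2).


tr(rho^2) = sum of eigenvalues squared
= (7/17)^2 + (2/17)^2 + (1/17)^2 + (7/17)^2
= (49 + 4 + 1 + 49) / 289
= 103/289
= 0.3564

0.3564


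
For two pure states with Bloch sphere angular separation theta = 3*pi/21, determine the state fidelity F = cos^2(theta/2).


For states separated by angle theta on Bloch sphere:
F = cos^2(theta/2)
theta = 3*pi/21 = 0.4488
theta/2 = 0.2244
cos(theta/2) = 0.9749
F = 0.9505

0.9505


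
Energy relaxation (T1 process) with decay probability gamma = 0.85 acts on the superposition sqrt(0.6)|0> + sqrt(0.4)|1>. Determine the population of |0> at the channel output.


For amplitude damping with parameter gamma on state sqrt(a)|0> + sqrt(b)|1>:
alpha^2 = 0.6, beta^2 = 0.4
P(|0>) = alpha^2 + gamma * beta^2
= 0.6 + 0.85 * 0.4
= 0.6 + 0.3400
= 0.9400

0.9400


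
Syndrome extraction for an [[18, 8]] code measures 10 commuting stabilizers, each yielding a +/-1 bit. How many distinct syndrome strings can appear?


Each stabilizer generator gives a binary (+1 or -1) measurement outcome.
With 10 independent generators:
Total syndromes = 2^10
= 1024

1024


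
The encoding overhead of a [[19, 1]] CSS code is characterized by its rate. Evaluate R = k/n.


Code rate R = k/n
= 1/19
= 0.0526

0.0526


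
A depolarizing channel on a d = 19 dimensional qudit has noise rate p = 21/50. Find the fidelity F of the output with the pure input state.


F = (1-p) + p/d
= (1 - 0.4200) + 0.4200/19
= 0.5800 + 0.0221
= 0.6021

0.6021


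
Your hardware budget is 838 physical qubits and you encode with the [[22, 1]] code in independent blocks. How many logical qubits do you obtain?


Each code block uses 22 physical qubits for 1 logical qubit(s).
Number of complete blocks = floor(838 / 22) = 38
Logical qubits = 38 * 1
= 38

38


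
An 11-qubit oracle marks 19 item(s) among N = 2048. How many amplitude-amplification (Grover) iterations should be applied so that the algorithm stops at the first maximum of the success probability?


After j Grover iterations the success probability is P(j) = sin^2((2j+1)*theta), where sin(theta) = sqrt(k/N).
N = 2^11 = 2048, k = 19
sin(theta) = sqrt(k/N) = 0.0963189688
theta = arcsin(sqrt(k/N)) = 0.09646852471 rad
P(j) reaches its first maximum when (2j+1)*theta is as close as possible to pi/2, i.e. j = round(pi/(4*theta) - 1/2).
pi/(4*theta) - 1/2 = 7.6415
(For comparison, the common estimate pi/4 * sqrt(N/k) = 8.1541; the exact maximiser is used here.)
Optimal iterations = 8

8


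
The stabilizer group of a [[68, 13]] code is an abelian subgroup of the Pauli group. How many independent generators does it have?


For an [[n,k]] stabilizer code:
Number of stabilizer generators = n - k
= 68 - 13
= 55

55


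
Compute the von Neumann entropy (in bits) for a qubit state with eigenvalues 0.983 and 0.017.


S = -p*log2(p) - (1-p)*log2(1-p)
p = 0.9830, 1-p = 0.0170
= -0.9830 * log2(0.9830) - 0.0170 * log2(0.0170)
= -(-0.0243) - (-0.0999)
= 0.1242

0.1242


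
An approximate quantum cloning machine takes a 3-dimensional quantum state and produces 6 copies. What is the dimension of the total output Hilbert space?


Output space = H^(tensor 6) where dim(H) = 3
dim = 3^6
= 9 (after 2 factors)
= 27 (after 3 factors)
= 81 (after 4 factors)
= 243 (after 5 factors)
= 729 (after 6 factors)
= 729

729


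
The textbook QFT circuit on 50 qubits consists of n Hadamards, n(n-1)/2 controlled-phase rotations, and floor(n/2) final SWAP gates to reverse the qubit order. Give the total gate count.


Hadamard gates: 50
Controlled rotations: n*(n-1)/2 = 50*49/2 = 1225
SWAP gates: floor(n/2) = floor(50/2) = 25
Total = 50 + 1225 + 25
= 1300

1300


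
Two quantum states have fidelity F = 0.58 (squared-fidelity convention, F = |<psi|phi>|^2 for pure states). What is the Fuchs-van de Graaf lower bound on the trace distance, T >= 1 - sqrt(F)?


Fuchs-van de Graaf (squared-fidelity convention): 1 - sqrt(F) <= T <= sqrt(1 - F).
Lower bound: T >= 1 - sqrt(F)
sqrt(F) = sqrt(0.58) = 0.7616
T >= 1 - 0.7616
T >= 0.2384

0.2384


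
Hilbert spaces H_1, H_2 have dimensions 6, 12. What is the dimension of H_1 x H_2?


dim(H_1 x H_2) = 6 * 12
= 72

72


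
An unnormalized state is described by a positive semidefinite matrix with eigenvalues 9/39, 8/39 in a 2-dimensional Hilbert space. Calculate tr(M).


tr(M) = sum of eigenvalues
= 9/39 + 8/39
= 17/39
= 0.4359

0.4359


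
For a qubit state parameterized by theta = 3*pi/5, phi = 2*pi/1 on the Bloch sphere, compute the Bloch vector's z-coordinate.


theta = 1.8850, phi = 6.2832
r_z = cos(theta) = -0.3090

-0.3090


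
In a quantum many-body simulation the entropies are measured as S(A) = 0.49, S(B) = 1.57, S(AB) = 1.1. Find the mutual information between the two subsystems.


I(A:B) = S(A) + S(B) - S(AB)
= 0.49 + 1.57 - 1.1
= 0.9600

0.9600


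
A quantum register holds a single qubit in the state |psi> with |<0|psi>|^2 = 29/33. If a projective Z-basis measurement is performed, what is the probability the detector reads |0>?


|alpha|^2 = 29/33 = 0.8788
|beta|^2 = 1 - 29/33 = 4/33 = 0.1212
P(|0>) = |alpha|^2 = 0.8788

0.8788


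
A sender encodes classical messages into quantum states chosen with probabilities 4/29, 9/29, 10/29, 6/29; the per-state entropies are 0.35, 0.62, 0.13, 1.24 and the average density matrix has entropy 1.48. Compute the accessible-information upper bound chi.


chi = S(rho) - sum_i p_i * S(rho_i)
Weighted entropy = 4/29 * 0.35 + 9/29 * 0.62 + 10/29 * 0.13 + 6/29 * 1.24
= 0.5421
chi = 1.48 - 0.5421
= 0.9379

0.9379


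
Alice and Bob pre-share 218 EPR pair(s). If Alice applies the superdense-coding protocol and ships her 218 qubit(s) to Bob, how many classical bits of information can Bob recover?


Superdense coding allows 2 classical bits per shared entangled pair.
218 pair(s) -> 2 * 218 = 436 classical bits

436


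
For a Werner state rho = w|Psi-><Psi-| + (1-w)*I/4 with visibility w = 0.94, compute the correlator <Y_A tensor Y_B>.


|Psi-> = (|01> - |10>)/sqrt(2)
For the pure Bell state, <Y_A Y_B> = -1 (Bell-state Pauli correlator).
The maximally-mixed part I/4 has tr(I/4 * P tensor P) = 0 for any traceless Pauli P.
So <Y_A Y_B>_rho = w * (-1) + (1 - w) * 0
= 0.94 * (-1)
= -0.9400

-0.9400


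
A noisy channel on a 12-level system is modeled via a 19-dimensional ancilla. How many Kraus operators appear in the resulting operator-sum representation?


Tracing out the environment in an orthonormal basis {|i>_E} gives Kraus operators K_i = <i|_E U |0>_E.
Number of Kraus operators = dim(H_env) = d_env
= 19

19


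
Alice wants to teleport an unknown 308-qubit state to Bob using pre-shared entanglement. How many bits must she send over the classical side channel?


Quantum teleportation requires 2 classical bits per qubit teleported.
308 qubit(s) -> 2 * 308 = 616 classical bits

616


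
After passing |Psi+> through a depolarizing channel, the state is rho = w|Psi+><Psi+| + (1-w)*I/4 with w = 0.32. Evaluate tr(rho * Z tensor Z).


|Psi+> = (|01> + |10>)/sqrt(2)
For the pure Bell state, <Z_A Z_B> = -1 (Bell-state Pauli correlator).
The maximally-mixed part I/4 has tr(I/4 * P tensor P) = 0 for any traceless Pauli P.
So <Z_A Z_B>_rho = w * (-1) + (1 - w) * 0
= 0.32 * (-1)
= -0.3200

-0.3200


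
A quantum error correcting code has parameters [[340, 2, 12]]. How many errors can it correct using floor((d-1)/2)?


Code parameters: [[340, 2, 12]], distance d = 12.
Number of correctable errors = floor((d-1)/2)
= floor((12 - 1)/2)
= floor(11/2)
= 5

5


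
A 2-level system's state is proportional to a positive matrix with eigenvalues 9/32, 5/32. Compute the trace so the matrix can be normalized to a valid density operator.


tr(M) = sum of eigenvalues
= 9/32 + 5/32
= 14/32
= 0.4375

0.4375


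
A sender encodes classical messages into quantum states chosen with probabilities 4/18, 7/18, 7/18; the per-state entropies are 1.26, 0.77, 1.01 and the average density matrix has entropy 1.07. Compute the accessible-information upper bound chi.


chi = S(rho) - sum_i p_i * S(rho_i)
Weighted entropy = 4/18 * 1.26 + 7/18 * 0.77 + 7/18 * 1.01
= 0.9722
chi = 1.07 - 0.9722
= 0.0978

0.0978
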